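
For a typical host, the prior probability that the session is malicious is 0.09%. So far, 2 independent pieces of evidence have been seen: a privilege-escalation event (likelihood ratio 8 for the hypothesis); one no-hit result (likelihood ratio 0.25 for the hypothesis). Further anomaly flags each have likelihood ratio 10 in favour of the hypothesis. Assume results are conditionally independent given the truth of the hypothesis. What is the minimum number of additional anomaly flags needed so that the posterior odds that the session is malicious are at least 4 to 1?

4

Prior odds = 0.0009/0.9991 = 9/9991.
Combined Bayes factor of the evidence already in hand = 8 × 0.25 = 2.
Odds after that evidence = (9/9991) × 2 = 18/9991.
Target odds = 4.
Need 10ⁿ ≥ 4 ÷ (18/9991) = 19982/9.
10³ = 1000 falls short of 19982/9 but 10⁴ = 10000 reaches it, so n = 4.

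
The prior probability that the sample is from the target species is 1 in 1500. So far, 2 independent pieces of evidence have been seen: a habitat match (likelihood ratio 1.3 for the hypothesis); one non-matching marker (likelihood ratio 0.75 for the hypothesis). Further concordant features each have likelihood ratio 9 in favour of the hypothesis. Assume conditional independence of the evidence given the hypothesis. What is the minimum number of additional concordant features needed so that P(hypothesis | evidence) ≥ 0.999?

7

Prior odds = (1/1500)/(1499/1500) = 1/1499.
Combined Bayes factor of the evidence already in hand = 1.3 × 0.75 = 0.975.
Odds after that evidence = (1/1499) × 0.975 = 39/59960.
Target odds = 0.999/0.001 = 999.
Need 9ⁿ ≥ 999 ÷ (39/59960) = 19966680/13.
9⁶ = 531441 falls short of 19966680/13 but 9⁷ = 4782969 reaches it, so n = 7.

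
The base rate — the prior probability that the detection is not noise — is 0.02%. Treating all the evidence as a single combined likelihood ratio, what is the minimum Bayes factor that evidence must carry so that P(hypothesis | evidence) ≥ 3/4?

Prior odds = 0.0002/0.9998 = 1/4999.
Target odds = 0.75/0.25 = 3.
Required Bayes factor = 3 ÷ (1/4999) = 14997.

14997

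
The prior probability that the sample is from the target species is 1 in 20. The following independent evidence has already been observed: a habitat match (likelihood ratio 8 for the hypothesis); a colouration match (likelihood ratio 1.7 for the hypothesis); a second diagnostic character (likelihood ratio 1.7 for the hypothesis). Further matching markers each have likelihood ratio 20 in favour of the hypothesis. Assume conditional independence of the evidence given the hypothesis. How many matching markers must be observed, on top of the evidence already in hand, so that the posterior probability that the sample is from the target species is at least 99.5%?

2

Prior odds = 0.05/0.95 = 1/19.
Combined Bayes factor of the evidence already in hand = 8 × 1.7 × 1.7 = 23.12.
Odds after that evidence = (1/19) × 23.12 = 578/475.
Target odds = 0.995/0.005 = 199.
Need 20ⁿ ≥ 199 ÷ (578/475) = 94525/578.
20¹ = 20 falls short of 94525/578 but 20² = 400 reaches it, so n = 2.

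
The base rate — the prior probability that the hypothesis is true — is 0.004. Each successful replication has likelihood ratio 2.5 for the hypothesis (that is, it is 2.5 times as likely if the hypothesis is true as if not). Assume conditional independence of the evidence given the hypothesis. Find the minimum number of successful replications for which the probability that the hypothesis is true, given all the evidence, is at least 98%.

11

Prior odds = 0.004/0.996 = 1/249.
Likelihood ratio per successful replication = 2.5.
Target posterior odds = 0.98/0.02 = 49.
Need (1/249) × 2.5ⁿ ≥ 49, i.e. 2.5ⁿ ≥ 12201.
2.5¹⁰ = 9765625/1024 falls short of 12201 but 2.5¹¹ = 48828125/2048 reaches it, so n = 11.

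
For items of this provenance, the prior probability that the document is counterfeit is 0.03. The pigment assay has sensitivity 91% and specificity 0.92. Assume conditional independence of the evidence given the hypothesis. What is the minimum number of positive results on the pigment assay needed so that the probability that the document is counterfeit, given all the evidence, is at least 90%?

Prior odds: 0.03 ÷ 0.97 = 3/97.
False-positive rate = 1 − 0.92 = 0.08; likelihood ratio of a positive = 0.91/0.08 = 11.375.
Target odds: 0.9 ÷ 0.1 = 9.
Require 11.375ⁿ ≥ 9 ÷ (3/97) = 291.
11.375² = 129.390625 falls short of 291 but 11.375³ = 753571/512 reaches it, so n = 3.

3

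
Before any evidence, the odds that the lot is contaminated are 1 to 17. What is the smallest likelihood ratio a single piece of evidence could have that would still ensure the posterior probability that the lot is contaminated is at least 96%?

Prior odds = 1/17.
Target odds = 0.96/0.04 = 24.
Required Bayes factor = 24 ÷ (1/17) = 408.

408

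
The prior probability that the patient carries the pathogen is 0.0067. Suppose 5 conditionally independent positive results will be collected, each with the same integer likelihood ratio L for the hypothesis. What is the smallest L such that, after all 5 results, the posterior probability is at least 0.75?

4

Prior odds = 0.0067/0.9933 = 67/9933.
Target odds = 0.75/0.25 = 3.
Need L⁵ ≥ 3 ÷ (67/9933) = 29799/67.
3⁵ = 243 < 29799/67 ≤ 1024 = 4⁵, so L = 4.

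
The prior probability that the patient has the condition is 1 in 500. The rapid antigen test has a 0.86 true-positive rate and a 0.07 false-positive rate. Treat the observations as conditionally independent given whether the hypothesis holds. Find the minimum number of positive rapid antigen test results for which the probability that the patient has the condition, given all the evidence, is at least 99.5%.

Prior odds: 0.002 ÷ 0.998 = 1/499.
Likelihood ratio of a positive result = 0.86/0.07 = 86/7.
Target odds: 0.995 ÷ 0.005 = 199.
Require (86/7)ⁿ ≥ 199 ÷ (1/499) = 99301.
(86/7)⁴ = 54700816/2401 falls short of 99301 but (86/7)⁵ ≈279899 reaches it, so n = 5.

5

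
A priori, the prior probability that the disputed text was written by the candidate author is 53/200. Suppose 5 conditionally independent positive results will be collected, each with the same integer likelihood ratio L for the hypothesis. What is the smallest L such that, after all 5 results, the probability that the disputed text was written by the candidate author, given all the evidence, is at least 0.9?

Prior odds = 0.265/0.735 = 53/147.
Target odds = 0.9/0.1 = 9.
Need L⁵ ≥ 9 ÷ (53/147) = 1323/53.
1⁵ = 1 < 1323/53 ≤ 32 = 2⁵, so L = 2.

2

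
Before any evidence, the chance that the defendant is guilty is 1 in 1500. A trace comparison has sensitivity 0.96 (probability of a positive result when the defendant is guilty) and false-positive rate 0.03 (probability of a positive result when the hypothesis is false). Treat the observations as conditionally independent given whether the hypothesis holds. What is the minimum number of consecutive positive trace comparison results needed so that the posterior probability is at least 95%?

3

Prior odds = (1/1500)/(1499/1500) = 1/1499.
Likelihood ratio of a positive result = 0.96/0.03 = 32.
Target odds: 0.95 ÷ 0.05 = 19.
Need (1/1499) × 32ⁿ ≥ 19, i.e. 32ⁿ ≥ 28481.
32² = 1024 falls short of 28481 but 32³ = 32768 reaches it, so n = 3.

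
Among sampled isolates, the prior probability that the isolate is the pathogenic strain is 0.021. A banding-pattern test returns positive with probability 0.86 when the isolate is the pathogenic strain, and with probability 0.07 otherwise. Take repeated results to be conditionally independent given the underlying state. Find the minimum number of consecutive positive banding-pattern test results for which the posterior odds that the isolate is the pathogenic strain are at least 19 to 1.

Prior odds = 0.021/0.979 = 21/979.
Likelihood ratio of a positive result = 0.86/0.07 = 86/7.
Target odds = 19.
Need (21/979) × (86/7)ⁿ ≥ 19, i.e. (86/7)ⁿ ≥ 18601/21.
(86/7)² = 7396/49 falls short of 18601/21 but (86/7)³ = 636056/343 reaches it, so n = 3.

3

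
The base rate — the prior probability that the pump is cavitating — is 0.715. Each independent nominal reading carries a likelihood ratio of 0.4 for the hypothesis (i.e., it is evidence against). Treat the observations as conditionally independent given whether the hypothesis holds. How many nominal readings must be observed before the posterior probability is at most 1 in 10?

4

Prior odds: 0.715 ÷ 0.285 = 143/57.
Likelihood ratio per nominal reading = 0.4.
Target odds: 0.1 ÷ 0.9 = 1/9.
Need (143/57) × 0.4ⁿ ≤ 1/9, i.e. 0.4ⁿ ≤ 19/429.
0.4³ = 0.064 is still above 19/429 but 0.4⁴ = 0.0256 is at or below it, so n = 4.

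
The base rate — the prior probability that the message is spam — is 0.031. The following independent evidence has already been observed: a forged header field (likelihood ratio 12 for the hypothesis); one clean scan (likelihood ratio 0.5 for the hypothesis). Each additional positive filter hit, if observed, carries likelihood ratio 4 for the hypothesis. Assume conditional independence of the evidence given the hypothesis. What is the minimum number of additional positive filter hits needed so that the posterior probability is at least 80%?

3

Prior odds = 0.031/0.969 = 31/969.
Combined Bayes factor of the evidence already in hand = 12 × 0.5 = 6.
Odds after that evidence = (31/969) × 6 = 62/323.
Target odds = 0.8/0.2 = 4.
Need 4ⁿ ≥ 4 ÷ (62/323) = 646/31.
4² = 16 falls short of 646/31 but 4³ = 64 reaches it, so n = 3.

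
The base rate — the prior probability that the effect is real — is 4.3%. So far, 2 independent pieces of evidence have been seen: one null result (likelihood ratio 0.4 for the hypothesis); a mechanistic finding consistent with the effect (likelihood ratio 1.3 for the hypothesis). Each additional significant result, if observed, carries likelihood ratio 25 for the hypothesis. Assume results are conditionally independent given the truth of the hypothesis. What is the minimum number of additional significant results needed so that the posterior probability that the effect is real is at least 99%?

3

Prior odds = 0.043/0.957 = 43/957.
Combined Bayes factor of the evidence already in hand = 0.4 × 1.3 = 0.52.
Odds after that evidence = (43/957) × 0.52 = 559/23925.
Target odds = 0.99/0.01 = 99.
Need 25ⁿ ≥ 99 ÷ (559/23925) = 2368575/559.
25² = 625 falls short of 2368575/559 but 25³ = 15625 reaches it, so n = 3.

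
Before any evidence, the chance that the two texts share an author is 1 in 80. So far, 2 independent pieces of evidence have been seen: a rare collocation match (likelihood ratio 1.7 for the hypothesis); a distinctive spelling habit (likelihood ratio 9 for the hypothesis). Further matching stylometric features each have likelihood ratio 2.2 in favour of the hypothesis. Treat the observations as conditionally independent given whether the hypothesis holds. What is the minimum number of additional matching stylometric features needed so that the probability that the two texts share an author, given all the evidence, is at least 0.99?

Prior odds = 0.0125/0.9875 = 1/79.
Combined Bayes factor of the evidence already in hand = 1.7 × 9 = 15.3.
Odds after that evidence = (1/79) × 15.3 = 153/790.
Target odds = 0.99/0.01 = 99.
Need 2.2ⁿ ≥ 99 ÷ (153/790) = 8690/17.
2.2⁷ = 19487171/78125 falls short of 8690/17 but 2.2⁸ = 214358881/390625 reaches it, so n = 8.

8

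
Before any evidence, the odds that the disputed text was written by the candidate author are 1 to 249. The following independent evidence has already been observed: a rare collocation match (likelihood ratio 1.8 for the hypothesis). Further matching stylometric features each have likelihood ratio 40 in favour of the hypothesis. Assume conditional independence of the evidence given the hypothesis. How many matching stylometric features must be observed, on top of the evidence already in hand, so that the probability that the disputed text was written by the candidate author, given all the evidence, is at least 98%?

Prior odds = 1/249.
Bayes factor of the evidence already in hand = 1.8.
Odds after that evidence = (1/249) × 1.8 = 3/415.
Target odds = 0.98/0.02 = 49.
Need 40ⁿ ≥ 49 ÷ (3/415) = 20335/3.
40² = 1600 falls short of 20335/3 but 40³ = 64000 reaches it, so n = 3.

3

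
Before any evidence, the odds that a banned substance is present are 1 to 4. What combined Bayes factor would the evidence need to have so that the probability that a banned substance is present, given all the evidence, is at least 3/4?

12

Prior odds = 0.25.
Target odds = 0.75/0.25 = 3.
Required Bayes factor = 3 ÷ 0.25 = 12.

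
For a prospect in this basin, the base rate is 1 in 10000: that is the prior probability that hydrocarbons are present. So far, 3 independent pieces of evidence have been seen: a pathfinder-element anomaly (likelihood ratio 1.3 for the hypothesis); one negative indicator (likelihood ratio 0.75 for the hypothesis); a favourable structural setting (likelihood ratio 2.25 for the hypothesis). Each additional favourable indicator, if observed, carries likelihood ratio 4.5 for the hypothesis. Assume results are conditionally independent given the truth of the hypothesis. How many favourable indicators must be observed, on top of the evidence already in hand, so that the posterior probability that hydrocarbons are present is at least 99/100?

Prior odds = 0.0001/0.9999 = 1/9999.
Combined Bayes factor of the evidence already in hand = 1.3 × 0.75 × 2.25 = 2.19375.
Odds after that evidence = (1/9999) × 2.19375 = 39/177760.
Target odds = 0.99/0.01 = 99.
Need 4.5ⁿ ≥ 99 ÷ (39/177760) = 5866080/13.
4.5⁸ = 43046721/256 falls short of 5866080/13 but 4.5⁹ = 387420489/512 reaches it, so n = 9.

9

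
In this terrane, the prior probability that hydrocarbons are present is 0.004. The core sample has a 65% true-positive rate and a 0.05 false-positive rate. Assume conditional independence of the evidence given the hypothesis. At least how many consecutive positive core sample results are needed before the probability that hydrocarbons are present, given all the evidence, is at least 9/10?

Prior odds = 0.004/0.996 = 1/249.
Likelihood ratio of a positive result = 0.65/0.05 = 13.
Target odds: 0.9 ÷ 0.1 = 9.
Require 13ⁿ ≥ 9 ÷ (1/249) = 2241.
13³ = 2197 falls short of 2241 but 13⁴ = 28561 reaches it, so n = 4.

4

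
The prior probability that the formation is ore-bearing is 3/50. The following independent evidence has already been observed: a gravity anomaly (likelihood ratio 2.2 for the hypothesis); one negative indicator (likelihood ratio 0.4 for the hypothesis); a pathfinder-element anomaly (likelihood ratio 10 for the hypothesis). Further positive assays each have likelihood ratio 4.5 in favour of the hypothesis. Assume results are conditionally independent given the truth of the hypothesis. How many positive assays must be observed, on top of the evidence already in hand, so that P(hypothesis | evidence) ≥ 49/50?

3

Prior odds = 0.06/0.94 = 3/47.
Combined Bayes factor of the evidence already in hand = 2.2 × 0.4 × 10 = 8.8.
Odds after that evidence = (3/47) × 8.8 = 132/235.
Target odds = 0.98/0.02 = 49.
Need 4.5ⁿ ≥ 49 ÷ (132/235) = 11515/132.
4.5² = 20.25 falls short of 11515/132 but 4.5³ = 91.125 reaches it, so n = 3.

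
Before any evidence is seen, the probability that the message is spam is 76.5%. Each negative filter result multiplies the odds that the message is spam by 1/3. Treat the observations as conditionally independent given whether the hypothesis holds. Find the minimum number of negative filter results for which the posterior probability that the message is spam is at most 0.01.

6

Prior odds = 0.765/0.235 = 153/47.
Likelihood ratio per negative filter result = 1/3.
Target posterior odds = 0.01/0.99 = 1/99.
Require (1/3)ⁿ ≤ 1/99 ÷ (153/47) = 47/15147.
(1/3)⁵ = 1/243 is still above 47/15147 but (1/3)⁶ = 1/729 is at or below it, so n = 6.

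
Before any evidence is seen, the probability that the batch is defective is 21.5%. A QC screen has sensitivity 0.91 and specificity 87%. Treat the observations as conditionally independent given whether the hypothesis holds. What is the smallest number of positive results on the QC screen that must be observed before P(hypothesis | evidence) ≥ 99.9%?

5

Prior odds = 0.215/0.785 = 43/157.
False-positive rate = 1 − 0.87 = 0.13; likelihood ratio of a positive = 0.91/0.13 = 7.
Target posterior odds = 0.999/0.001 = 999.
Require 7ⁿ ≥ 999 ÷ (43/157) = 156843/43.
7⁴ = 2401 falls short of 156843/43 but 7⁵ = 16807 reaches it, so n = 5.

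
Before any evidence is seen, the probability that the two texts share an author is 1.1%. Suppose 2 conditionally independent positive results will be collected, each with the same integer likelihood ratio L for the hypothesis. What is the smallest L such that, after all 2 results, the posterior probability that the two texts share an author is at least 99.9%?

300

Prior odds = 0.011/0.989 = 11/989.
Target odds = 0.999/0.001 = 999.
Need L² ≥ 999 ÷ (11/989) = 988011/11.
299² = 89401 < 988011/11 ≤ 90000 = 300², so L = 300.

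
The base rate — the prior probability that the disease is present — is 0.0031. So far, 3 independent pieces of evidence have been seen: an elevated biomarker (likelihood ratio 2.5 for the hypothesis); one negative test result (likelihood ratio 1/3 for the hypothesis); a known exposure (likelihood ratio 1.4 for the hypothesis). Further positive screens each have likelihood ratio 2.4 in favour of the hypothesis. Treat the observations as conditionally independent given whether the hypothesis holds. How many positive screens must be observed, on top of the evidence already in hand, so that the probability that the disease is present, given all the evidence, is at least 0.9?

9

Prior odds = 0.0031/0.9969 = 31/9969.
Combined Bayes factor of the evidence already in hand = 2.5 × (1/3) × 1.4 = 7/6.
Odds after that evidence = (31/9969) × 7/6 = 217/59814.
Target odds = 0.9/0.1 = 9.
Need 2.4ⁿ ≥ 9 ÷ (217/59814) = 538326/217.
2.4⁸ = 429981696/390625 falls short of 538326/217 but 2.4⁹ ≈2641.81 reaches it, so n = 9.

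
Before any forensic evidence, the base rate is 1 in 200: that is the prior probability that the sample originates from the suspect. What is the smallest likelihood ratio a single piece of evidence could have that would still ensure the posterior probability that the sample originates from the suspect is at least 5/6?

995

Prior odds = 0.005/0.995 = 1/199.
Target odds = (5/6)/(1/6) = 5.
Required Bayes factor = 5 ÷ (1/199) = 995.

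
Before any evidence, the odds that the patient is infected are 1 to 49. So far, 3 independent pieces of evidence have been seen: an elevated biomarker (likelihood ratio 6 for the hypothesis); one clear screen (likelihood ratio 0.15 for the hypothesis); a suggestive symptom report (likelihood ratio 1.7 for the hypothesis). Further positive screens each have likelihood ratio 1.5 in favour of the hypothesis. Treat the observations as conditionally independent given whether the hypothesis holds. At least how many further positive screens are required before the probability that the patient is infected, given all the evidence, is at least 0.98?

19

Prior odds = 1/49.
Combined Bayes factor of the evidence already in hand = 6 × 0.15 × 1.7 = 1.53.
Odds after that evidence = (1/49) × 1.53 = 153/4900.
Target odds = 0.98/0.02 = 49.
Need 1.5ⁿ ≥ 49 ÷ (153/4900) = 240100/153.
1.5¹⁸ = 387420489/262144 falls short of 240100/153 but 1.5¹⁹ ≈2216.84 reaches it, so n = 19.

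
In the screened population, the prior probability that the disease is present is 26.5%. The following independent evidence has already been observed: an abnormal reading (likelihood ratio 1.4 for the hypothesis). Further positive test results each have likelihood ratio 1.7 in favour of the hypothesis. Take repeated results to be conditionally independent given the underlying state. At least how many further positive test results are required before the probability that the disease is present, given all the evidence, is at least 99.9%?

Prior odds = 0.265/0.735 = 53/147.
Bayes factor of the evidence already in hand = 1.4.
Odds after that evidence = (53/147) × 1.4 = 53/105.
Target odds = 0.999/0.001 = 999.
Need 1.7ⁿ ≥ 999 ÷ (53/105) = 104895/53.
1.7¹⁴ ≈1683.78 falls short of 104895/53 but 1.7¹⁵ ≈2862.42 reaches it, so n = 15.

15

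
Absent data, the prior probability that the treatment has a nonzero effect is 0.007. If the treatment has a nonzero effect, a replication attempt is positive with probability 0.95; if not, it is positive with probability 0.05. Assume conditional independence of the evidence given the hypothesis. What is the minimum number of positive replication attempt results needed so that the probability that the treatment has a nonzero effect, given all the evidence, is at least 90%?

3

Prior odds: 0.007 ÷ 0.993 = 7/993.
Likelihood ratio of a positive = 0.95/0.05 = 19.
Target odds: 0.9 ÷ 0.1 = 9.
Require 19ⁿ ≥ 9 ÷ (7/993) = 8937/7.
19² = 361 falls short of 8937/7 but 19³ = 6859 reaches it, so n = 3.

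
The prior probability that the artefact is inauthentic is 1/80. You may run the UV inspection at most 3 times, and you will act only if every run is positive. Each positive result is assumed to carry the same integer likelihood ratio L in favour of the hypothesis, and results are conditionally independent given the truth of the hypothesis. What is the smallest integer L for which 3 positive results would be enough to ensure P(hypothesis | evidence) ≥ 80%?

7

Prior odds = 0.0125/0.9875 = 1/79.
Target odds = 0.8/0.2 = 4.
Need L³ ≥ 4 ÷ (1/79) = 316.
6³ = 216 < 316 ≤ 343 = 7³, so L = 7.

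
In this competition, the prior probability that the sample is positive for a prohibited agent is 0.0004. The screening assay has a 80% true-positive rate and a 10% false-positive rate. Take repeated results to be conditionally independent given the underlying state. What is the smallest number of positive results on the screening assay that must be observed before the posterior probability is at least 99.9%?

Prior odds = 0.0004/0.9996 = 1/2499.
Likelihood ratio of a positive result = 0.8/0.1 = 8.
Target odds: 0.999 ÷ 0.001 = 999.
Need (1/2499) × 8ⁿ ≥ 999, i.e. 8ⁿ ≥ 2496501.
8⁷ = 2097152 falls short of 2496501 but 8⁸ = 16777216 reaches it, so n = 8.

8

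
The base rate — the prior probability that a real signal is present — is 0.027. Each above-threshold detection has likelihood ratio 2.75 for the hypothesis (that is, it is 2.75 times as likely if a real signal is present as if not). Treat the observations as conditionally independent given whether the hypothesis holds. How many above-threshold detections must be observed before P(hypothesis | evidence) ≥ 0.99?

9

Prior odds: 0.027 ÷ 0.973 = 27/973.
Likelihood ratio per above-threshold detection = 2.75.
Target posterior odds = 0.99/0.01 = 99.
Need (27/973) × 2.75ⁿ ≥ 99, i.e. 2.75ⁿ ≥ 10703/3.
2.75⁸ = 214358881/65536 falls short of 10703/3 but 2.75⁹ ≈8994.86 reaches it, so n = 9.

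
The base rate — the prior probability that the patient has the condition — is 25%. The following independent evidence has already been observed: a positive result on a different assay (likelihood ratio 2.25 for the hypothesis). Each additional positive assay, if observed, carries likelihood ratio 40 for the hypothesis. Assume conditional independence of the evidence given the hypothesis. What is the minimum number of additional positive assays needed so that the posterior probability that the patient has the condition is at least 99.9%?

2

Prior odds = 0.25/0.75 = 1/3.
Bayes factor of the evidence already in hand = 2.25.
Odds after that evidence = (1/3) × 2.25 = 0.75.
Target odds = 0.999/0.001 = 999.
Need 40ⁿ ≥ 999 ÷ 0.75 = 1332.
40¹ = 40 falls short of 1332 but 40² = 1600 reaches it, so n = 2.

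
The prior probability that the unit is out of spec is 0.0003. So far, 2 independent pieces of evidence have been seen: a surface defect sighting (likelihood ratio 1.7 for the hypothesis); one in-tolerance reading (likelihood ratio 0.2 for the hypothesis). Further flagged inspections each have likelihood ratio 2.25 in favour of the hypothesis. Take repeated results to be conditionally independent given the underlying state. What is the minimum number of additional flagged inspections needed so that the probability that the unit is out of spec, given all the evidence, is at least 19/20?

15

Prior odds = 0.0003/0.9997 = 3/9997.
Combined Bayes factor of the evidence already in hand = 1.7 × 0.2 = 0.34.
Odds after that evidence = (3/9997) × 0.34 = 51/499850.
Target odds = 0.95/0.05 = 19.
Need 2.25ⁿ ≥ 19 ÷ (51/499850) = 9497150/51.
2.25¹⁴ ≈85222.7 falls short of 9497150/51 but 2.25¹⁵ ≈191751 reaches it, so n = 15.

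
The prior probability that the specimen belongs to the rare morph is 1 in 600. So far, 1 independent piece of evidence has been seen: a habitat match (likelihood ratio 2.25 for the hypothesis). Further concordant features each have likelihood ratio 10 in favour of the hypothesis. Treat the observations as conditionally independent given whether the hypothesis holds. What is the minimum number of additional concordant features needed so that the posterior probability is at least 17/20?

4

Prior odds = (1/600)/(599/600) = 1/599.
Bayes factor of the evidence already in hand = 2.25.
Odds after that evidence = (1/599) × 2.25 = 9/2396.
Target odds = 0.85/0.15 = 17/3.
Need 10ⁿ ≥ 17/3 ÷ (9/2396) = 40732/27.
10³ = 1000 falls short of 40732/27 but 10⁴ = 10000 reaches it, so n = 4.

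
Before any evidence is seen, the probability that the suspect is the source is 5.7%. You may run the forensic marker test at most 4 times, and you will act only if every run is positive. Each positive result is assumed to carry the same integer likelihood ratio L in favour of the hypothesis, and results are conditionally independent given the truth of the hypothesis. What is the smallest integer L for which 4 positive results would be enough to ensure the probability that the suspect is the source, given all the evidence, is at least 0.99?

Prior odds = 0.057/0.943 = 57/943.
Target odds = 0.99/0.01 = 99.
Need L⁴ ≥ 99 ÷ (57/943) = 31119/19.
6⁴ = 1296 < 31119/19 ≤ 2401 = 7⁴, so L = 7.

7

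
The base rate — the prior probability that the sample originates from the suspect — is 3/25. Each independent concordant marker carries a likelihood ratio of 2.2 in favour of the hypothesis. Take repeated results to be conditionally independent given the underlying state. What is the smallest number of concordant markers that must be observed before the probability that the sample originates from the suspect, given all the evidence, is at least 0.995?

Prior odds = 0.12/0.88 = 3/22.
Likelihood ratio per concordant marker = 2.2.
Target odds: 0.995 ÷ 0.005 = 199.
Need (3/22) × 2.2ⁿ ≥ 199, i.e. 2.2ⁿ ≥ 4378/3.
2.2⁹ ≈1207.27 falls short of 4378/3 but 2.2¹⁰ ≈2655.99 reaches it, so n = 10.

10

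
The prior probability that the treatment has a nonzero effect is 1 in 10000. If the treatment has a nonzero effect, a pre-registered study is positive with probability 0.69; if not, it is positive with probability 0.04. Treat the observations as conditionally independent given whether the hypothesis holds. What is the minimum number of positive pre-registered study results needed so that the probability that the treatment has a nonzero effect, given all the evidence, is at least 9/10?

5

Prior odds: 0.0001 ÷ 0.9999 = 1/9999.
Likelihood ratio of a positive = 0.69/0.04 = 17.25.
Target posterior odds = 0.9/0.1 = 9.
Need (1/9999) × 17.25ⁿ ≥ 9, i.e. 17.25ⁿ ≥ 89991.
17.25⁴ = 22667121/256 falls short of 89991 but 17.25⁵ ≈1.52737e+06 reaches it, so n = 5.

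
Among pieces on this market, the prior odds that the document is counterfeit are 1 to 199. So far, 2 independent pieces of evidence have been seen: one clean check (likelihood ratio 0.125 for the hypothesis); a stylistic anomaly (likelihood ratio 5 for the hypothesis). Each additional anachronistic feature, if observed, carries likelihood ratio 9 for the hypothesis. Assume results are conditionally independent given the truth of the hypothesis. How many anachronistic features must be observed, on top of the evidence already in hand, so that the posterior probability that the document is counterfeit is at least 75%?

Prior odds = 1/199.
Combined Bayes factor of the evidence already in hand = 0.125 × 5 = 0.625.
Odds after that evidence = (1/199) × 0.625 = 5/1592.
Target odds = 0.75/0.25 = 3.
Need 9ⁿ ≥ 3 ÷ (5/1592) = 955.2.
9³ = 729 falls short of 955.2 but 9⁴ = 6561 reaches it, so n = 4.

4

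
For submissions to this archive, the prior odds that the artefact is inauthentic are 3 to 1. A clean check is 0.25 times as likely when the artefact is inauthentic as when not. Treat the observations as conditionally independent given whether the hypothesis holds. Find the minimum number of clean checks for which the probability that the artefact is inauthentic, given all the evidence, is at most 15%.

3

Prior odds = 3.
Likelihood ratio per clean check = 0.25.
Target odds: 0.15 ÷ 0.85 = 3/17.
Require 0.25ⁿ ≤ 3/17 ÷ 3 = 1/17.
0.25² = 0.0625 is still above 1/17 but 0.25³ = 0.015625 is at or below it, so n = 3.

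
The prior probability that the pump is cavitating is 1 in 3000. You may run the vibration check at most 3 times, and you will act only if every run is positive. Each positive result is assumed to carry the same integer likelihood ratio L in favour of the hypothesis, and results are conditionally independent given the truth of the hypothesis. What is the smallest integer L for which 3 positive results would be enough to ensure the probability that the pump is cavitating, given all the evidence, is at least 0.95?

39

Prior odds = (1/3000)/(2999/3000) = 1/2999.
Target odds = 0.95/0.05 = 19.
Need L³ ≥ 19 ÷ (1/2999) = 56981.
38³ = 54872 < 56981 ≤ 59319 = 39³, so L = 39.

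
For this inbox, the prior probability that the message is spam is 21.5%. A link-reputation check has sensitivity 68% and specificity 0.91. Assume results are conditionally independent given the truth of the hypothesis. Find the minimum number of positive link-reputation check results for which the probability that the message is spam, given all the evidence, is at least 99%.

3

Prior odds: 0.215 ÷ 0.785 = 43/157.
False-positive rate = 1 − 0.91 = 0.09; likelihood ratio of a positive = 0.68/0.09 = 68/9.
Target posterior odds = 0.99/0.01 = 99.
Need (43/157) × (68/9)ⁿ ≥ 99, i.e. (68/9)ⁿ ≥ 15543/43.
(68/9)² = 4624/81 falls short of 15543/43 but (68/9)³ = 314432/729 reaches it, so n = 3.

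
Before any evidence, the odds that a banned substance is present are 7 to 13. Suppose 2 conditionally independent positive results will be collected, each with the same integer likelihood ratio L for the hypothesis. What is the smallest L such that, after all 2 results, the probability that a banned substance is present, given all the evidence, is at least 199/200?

20

Prior odds = 7/13.
Target odds = 0.995/0.005 = 199.
Need L² ≥ 199 ÷ (7/13) = 2587/7.
19² = 361 < 2587/7 ≤ 400 = 20², so L = 20.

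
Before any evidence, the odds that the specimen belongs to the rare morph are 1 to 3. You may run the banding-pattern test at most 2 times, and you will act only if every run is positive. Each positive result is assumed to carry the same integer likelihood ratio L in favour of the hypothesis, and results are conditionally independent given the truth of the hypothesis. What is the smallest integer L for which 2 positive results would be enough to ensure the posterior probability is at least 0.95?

Prior odds = 1/3.
Target odds = 0.95/0.05 = 19.
Need L² ≥ 19 ÷ (1/3) = 57.
7² = 49 < 57 ≤ 64 = 8², so L = 8.

8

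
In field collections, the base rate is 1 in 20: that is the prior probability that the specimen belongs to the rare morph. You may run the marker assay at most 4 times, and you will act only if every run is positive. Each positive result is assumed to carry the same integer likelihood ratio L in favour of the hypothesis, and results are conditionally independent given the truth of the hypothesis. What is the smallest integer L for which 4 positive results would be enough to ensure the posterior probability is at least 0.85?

Prior odds = 0.05/0.95 = 1/19.
Target odds = 0.85/0.15 = 17/3.
Need L⁴ ≥ 17/3 ÷ (1/19) = 323/3.
3⁴ = 81 < 323/3 ≤ 256 = 4⁴, so L = 4.

4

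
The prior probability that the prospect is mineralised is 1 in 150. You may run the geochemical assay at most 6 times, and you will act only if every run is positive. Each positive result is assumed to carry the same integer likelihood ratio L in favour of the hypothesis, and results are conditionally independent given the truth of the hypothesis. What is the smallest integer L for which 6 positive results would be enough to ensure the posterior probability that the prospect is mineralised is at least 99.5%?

Prior odds = (1/150)/(149/150) = 1/149.
Target odds = 0.995/0.005 = 199.
Need L⁶ ≥ 199 ÷ (1/149) = 29651.
5⁶ = 15625 < 29651 ≤ 46656 = 6⁶, so L = 6.

6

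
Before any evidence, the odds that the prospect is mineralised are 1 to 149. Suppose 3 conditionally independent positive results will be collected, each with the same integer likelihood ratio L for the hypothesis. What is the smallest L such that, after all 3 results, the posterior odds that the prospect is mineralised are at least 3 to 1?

8

Prior odds = 1/149.
Target odds = 3.
Need L³ ≥ 3 ÷ (1/149) = 447.
7³ = 343 < 447 ≤ 512 = 8³, so L = 8.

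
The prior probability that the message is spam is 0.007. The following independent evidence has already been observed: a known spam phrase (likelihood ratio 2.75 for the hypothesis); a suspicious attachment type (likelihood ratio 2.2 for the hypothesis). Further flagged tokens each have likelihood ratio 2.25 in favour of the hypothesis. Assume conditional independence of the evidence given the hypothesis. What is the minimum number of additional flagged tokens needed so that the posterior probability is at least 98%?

Prior odds = 0.007/0.993 = 7/993.
Combined Bayes factor of the evidence already in hand = 2.75 × 2.2 = 6.05.
Odds after that evidence = (7/993) × 6.05 = 847/19860.
Target odds = 0.98/0.02 = 49.
Need 2.25ⁿ ≥ 49 ÷ (847/19860) = 139020/121.
2.25⁸ = 43046721/65536 falls short of 139020/121 but 2.25⁹ = 387420489/262144 reaches it, so n = 9.

9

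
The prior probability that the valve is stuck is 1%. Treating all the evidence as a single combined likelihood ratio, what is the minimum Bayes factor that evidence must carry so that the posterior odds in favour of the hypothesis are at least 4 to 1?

Prior odds = 0.01/0.99 = 1/99.
Target odds = 4.
Required Bayes factor = 4 ÷ (1/99) = 396.

396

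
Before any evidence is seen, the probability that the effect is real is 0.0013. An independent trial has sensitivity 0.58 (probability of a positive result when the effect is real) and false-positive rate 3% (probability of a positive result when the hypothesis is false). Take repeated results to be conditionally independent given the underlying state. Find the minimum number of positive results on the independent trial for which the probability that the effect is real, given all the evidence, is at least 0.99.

4

Prior odds = 0.0013/0.9987 = 13/9987.
Likelihood ratio of a positive result = 0.58/0.03 = 58/3.
Target posterior odds = 0.99/0.01 = 99.
Require (58/3)ⁿ ≥ 99 ÷ (13/9987) = 988713/13.
(58/3)³ = 195112/27 falls short of 988713/13 but (58/3)⁴ = 11316496/81 reaches it, so n = 4.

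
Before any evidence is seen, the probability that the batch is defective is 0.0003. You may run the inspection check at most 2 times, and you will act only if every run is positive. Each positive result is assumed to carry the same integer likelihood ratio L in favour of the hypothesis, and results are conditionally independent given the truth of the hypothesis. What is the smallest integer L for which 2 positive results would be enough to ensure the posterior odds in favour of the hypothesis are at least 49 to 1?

Prior odds = 0.0003/0.9997 = 3/9997.
Target odds = 49.
Need L² ≥ 49 ÷ (3/9997) = 489853/3.
404² = 163216 < 489853/3 ≤ 164025 = 405², so L = 405.

405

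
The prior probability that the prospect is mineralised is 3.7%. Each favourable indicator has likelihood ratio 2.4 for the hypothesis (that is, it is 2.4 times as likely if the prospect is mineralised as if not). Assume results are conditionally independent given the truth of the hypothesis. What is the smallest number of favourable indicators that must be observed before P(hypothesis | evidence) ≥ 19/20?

8

Prior odds: 0.037 ÷ 0.963 = 37/963.
Likelihood ratio per favourable indicator = 2.4.
Target posterior odds = 0.95/0.05 = 19.
Require 2.4ⁿ ≥ 19 ÷ (37/963) = 18297/37.
2.4⁷ = 35831808/78125 falls short of 18297/37 but 2.4⁸ = 429981696/390625 reaches it, so n = 8.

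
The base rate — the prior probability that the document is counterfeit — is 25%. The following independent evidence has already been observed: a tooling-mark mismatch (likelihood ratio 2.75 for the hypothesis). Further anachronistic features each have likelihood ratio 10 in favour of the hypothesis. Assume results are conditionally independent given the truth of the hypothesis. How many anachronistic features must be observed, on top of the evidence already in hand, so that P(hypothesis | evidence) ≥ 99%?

3

Prior odds = 0.25/0.75 = 1/3.
Bayes factor of the evidence already in hand = 2.75.
Odds after that evidence = (1/3) × 2.75 = 11/12.
Target odds = 0.99/0.01 = 99.
Need 10ⁿ ≥ 99 ÷ (11/12) = 108.
10² = 100 falls short of 108 but 10³ = 1000 reaches it, so n = 3.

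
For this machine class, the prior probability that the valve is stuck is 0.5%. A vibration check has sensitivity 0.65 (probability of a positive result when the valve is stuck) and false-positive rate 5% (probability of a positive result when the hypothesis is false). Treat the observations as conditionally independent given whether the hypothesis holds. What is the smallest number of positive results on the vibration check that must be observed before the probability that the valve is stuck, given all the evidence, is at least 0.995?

5

Prior odds: 0.005 ÷ 0.995 = 1/199.
Likelihood ratio of a positive result = 0.65/0.05 = 13.
Target odds: 0.995 ÷ 0.005 = 199.
Require 13ⁿ ≥ 199 ÷ (1/199) = 39601.
13⁴ = 28561 falls short of 39601 but 13⁵ = 371293 reaches it, so n = 5.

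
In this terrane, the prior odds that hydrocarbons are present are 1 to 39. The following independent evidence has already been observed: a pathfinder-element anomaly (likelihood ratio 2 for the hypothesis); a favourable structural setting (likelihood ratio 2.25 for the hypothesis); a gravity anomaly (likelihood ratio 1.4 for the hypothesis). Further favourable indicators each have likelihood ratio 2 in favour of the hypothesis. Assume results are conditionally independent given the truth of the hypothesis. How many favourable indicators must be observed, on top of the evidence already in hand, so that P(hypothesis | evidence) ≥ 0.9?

Prior odds = 1/39.
Combined Bayes factor of the evidence already in hand = 2 × 2.25 × 1.4 = 6.3.
Odds after that evidence = (1/39) × 6.3 = 21/130.
Target odds = 0.9/0.1 = 9.
Need 2ⁿ ≥ 9 ÷ (21/130) = 390/7.
2⁵ = 32 falls short of 390/7 but 2⁶ = 64 reaches it, so n = 6.

6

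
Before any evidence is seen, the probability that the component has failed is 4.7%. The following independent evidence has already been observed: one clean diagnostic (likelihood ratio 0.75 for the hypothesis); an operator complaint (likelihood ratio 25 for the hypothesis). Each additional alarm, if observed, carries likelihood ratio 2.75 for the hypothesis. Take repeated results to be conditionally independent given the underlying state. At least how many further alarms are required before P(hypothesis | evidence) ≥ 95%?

Prior odds = 0.047/0.953 = 47/953.
Combined Bayes factor of the evidence already in hand = 0.75 × 25 = 18.75.
Odds after that evidence = (47/953) × 18.75 = 3525/3812.
Target odds = 0.95/0.05 = 19.
Need 2.75ⁿ ≥ 19 ÷ (3525/3812) = 72428/3525.
2.75² = 7.5625 falls short of 72428/3525 but 2.75³ = 20.796875 reaches it, so n = 3.

3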